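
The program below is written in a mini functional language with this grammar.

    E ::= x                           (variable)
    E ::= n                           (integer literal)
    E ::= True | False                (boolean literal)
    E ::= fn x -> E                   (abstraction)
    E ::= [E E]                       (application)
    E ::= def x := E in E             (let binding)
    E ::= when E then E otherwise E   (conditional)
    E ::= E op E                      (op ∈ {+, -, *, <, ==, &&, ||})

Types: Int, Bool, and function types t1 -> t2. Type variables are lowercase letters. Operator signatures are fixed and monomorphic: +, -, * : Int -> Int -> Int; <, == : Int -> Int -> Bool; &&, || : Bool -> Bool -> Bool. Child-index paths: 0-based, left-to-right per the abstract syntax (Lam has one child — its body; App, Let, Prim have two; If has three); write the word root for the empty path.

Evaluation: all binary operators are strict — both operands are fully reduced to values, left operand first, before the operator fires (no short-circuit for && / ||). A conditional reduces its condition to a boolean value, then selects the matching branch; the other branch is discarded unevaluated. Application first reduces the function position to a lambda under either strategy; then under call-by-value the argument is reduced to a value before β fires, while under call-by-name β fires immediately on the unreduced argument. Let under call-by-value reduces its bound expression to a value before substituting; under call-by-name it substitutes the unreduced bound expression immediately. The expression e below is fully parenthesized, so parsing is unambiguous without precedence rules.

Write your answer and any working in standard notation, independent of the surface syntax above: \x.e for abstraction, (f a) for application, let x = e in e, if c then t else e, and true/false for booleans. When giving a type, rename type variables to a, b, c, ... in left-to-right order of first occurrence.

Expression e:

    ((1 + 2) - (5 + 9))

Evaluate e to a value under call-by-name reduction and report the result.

Working:
step 0: ((1 + 2) - (5 + 9))
step 1: [delta@0] (3 - (5 + 9))
step 2: [delta@1] (3 - 14)
step 3: [delta@root] -11

Answer: -11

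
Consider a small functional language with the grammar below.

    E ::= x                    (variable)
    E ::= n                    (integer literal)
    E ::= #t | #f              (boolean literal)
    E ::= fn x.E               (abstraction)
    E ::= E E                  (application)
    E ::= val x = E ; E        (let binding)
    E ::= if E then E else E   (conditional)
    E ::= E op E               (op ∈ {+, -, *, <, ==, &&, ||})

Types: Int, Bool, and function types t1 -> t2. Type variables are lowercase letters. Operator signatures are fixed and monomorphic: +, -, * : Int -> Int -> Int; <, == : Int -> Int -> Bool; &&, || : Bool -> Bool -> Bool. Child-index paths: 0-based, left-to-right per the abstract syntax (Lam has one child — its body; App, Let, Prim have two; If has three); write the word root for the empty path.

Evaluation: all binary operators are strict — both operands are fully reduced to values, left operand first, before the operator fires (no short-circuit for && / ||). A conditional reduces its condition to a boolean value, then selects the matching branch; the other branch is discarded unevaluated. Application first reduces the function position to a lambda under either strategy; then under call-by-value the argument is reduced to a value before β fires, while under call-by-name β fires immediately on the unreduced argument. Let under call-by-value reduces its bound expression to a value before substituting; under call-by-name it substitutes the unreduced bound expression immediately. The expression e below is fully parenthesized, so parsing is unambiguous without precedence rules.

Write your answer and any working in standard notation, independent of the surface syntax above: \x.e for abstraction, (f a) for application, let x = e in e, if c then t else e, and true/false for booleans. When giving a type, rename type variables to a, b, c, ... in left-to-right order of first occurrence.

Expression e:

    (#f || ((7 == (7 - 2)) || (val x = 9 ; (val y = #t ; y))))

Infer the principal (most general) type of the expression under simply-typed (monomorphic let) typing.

Trace:
  unify Bool ~ Bool
  unify Int ~ Int
  unify Int ~ Int
  unify Int ~ Int
  unify Int ~ Int
  unify Bool ~ Bool
let x : Int
let y : Bool
y : Bool
  unify Bool ~ Bool
  unify Bool ~ Bool

Answer: Bool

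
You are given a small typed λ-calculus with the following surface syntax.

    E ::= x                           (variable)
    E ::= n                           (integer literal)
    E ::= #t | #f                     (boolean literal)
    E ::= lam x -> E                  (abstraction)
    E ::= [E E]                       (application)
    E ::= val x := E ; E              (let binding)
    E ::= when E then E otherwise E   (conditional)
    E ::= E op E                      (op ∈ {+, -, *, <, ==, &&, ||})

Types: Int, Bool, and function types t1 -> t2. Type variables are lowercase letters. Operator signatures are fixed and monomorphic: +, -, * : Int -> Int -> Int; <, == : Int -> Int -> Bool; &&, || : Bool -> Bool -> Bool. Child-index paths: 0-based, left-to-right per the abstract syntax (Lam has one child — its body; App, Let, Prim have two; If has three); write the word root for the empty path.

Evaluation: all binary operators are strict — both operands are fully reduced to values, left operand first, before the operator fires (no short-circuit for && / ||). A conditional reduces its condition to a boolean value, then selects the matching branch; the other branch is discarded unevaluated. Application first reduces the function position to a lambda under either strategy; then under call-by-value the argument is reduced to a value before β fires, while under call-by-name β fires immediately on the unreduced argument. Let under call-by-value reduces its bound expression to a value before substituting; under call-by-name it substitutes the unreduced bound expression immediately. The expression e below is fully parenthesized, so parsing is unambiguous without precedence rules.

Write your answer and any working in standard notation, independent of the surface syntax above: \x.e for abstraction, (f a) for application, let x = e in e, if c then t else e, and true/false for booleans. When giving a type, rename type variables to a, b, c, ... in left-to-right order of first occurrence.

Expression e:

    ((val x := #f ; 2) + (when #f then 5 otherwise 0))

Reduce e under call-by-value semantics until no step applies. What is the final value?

Working:
step 0: ((let x = false in 2) + (if false then 5 else 0))
step 1: [let@0] (2 + (if false then 5 else 0))
step 2: [if@1] (2 + 0)
step 3: [delta@root] 2

Answer: 2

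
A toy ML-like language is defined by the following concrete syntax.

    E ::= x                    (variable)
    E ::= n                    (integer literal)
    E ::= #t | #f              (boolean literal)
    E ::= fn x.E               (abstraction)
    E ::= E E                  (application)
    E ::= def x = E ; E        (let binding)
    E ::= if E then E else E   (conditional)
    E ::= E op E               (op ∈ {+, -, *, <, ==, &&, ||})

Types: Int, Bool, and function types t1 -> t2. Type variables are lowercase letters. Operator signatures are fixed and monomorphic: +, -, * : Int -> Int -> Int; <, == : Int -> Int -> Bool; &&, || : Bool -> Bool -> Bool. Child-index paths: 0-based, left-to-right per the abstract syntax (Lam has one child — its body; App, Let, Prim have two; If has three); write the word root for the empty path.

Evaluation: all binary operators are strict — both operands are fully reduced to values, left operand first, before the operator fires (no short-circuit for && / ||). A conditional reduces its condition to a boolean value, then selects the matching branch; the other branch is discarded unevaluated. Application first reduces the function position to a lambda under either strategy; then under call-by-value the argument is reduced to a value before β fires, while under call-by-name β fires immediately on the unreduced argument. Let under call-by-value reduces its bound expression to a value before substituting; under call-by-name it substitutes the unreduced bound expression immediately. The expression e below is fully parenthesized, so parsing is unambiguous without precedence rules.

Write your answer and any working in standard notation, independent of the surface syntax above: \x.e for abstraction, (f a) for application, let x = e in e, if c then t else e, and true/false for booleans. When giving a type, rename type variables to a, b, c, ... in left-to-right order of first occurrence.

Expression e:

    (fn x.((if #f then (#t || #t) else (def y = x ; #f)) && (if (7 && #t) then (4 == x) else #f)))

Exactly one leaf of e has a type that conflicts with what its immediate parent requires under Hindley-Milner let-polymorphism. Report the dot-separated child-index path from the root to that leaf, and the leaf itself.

Trace:
  unify Bool ~ Bool
  unify Bool ~ Bool
  unify Bool ~ Bool
x : a
let y : a
  unify Bool ~ Bool
  unify Bool ~ Bool
  unify Int ~ Bool
  FAIL: mismatch Int ~ Bool

Answer: 0.1.0.0 : 7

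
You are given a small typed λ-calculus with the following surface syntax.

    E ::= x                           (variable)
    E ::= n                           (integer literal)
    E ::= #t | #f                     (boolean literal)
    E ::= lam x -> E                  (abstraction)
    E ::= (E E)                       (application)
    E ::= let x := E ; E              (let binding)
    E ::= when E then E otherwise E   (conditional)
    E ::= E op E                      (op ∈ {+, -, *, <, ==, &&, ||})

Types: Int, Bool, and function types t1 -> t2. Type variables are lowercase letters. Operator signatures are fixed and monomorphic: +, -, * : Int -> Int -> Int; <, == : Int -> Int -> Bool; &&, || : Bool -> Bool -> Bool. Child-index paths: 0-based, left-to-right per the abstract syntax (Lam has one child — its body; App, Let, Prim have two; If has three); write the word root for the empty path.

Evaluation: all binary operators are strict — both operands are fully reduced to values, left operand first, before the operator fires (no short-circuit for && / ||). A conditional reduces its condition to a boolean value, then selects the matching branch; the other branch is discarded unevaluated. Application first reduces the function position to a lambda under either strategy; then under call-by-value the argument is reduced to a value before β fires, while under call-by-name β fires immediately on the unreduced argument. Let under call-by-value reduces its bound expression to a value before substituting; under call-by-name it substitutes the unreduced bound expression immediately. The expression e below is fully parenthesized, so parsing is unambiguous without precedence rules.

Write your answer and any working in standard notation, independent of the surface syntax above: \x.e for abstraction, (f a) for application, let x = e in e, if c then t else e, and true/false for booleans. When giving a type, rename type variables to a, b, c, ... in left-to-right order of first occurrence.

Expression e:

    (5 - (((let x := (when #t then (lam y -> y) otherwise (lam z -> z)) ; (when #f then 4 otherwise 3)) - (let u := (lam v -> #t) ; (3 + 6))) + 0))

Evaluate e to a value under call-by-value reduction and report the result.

Answer: 11

Derivation:
step 0: (5 - (((let x = (if true then (\y.y) else (\z.z)) in (if false then 4 else 3)) - (let u = (\v.true) in (3 + 6))) + 0))
step 1: [if@1.0.0.0] (5 - (((let x = (\y.y) in (if false then 4 else 3)) - (let u = (\v.true) in (3 + 6))) + 0))
step 2: [let@1.0.0] (5 - (((if false then 4 else 3) - (let u = (\v.true) in (3 + 6))) + 0))
step 3: [if@1.0.0] (5 - ((3 - (let u = (\v.true) in (3 + 6))) + 0))
step 4: [let@1.0.1] (5 - ((3 - (3 + 6)) + 0))
step 5: [delta@1.0.1] (5 - ((3 - 9) + 0))
step 6: [delta@1.0] (5 - (-6 + 0))
step 7: [delta@1] (5 - -6)
step 8: [delta@root] 11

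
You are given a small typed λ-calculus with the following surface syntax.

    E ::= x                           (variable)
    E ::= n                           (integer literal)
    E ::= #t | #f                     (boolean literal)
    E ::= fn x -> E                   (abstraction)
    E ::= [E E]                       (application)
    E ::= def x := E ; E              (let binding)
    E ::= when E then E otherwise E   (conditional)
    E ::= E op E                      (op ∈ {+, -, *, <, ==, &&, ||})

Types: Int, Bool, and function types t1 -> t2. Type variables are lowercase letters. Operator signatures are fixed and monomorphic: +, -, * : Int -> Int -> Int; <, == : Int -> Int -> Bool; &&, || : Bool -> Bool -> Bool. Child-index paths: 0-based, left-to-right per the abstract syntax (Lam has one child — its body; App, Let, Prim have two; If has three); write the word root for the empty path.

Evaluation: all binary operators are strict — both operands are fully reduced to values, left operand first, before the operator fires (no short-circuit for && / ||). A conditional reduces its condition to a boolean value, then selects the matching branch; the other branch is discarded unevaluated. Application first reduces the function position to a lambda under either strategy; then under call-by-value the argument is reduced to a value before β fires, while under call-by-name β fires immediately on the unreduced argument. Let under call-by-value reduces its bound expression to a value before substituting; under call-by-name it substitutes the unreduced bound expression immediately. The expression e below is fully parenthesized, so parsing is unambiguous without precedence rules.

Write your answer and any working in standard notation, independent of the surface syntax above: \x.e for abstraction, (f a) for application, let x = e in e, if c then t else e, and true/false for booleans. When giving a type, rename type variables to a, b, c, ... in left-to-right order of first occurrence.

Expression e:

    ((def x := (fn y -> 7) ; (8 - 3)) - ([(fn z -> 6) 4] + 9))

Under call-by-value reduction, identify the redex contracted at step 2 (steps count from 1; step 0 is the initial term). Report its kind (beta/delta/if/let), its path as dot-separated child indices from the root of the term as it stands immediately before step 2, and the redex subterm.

Working:
step 0: ((let x = (\y.7) in (8 - 3)) - (((\z.6) 4) + 9))
step 1: [let@0] ((8 - 3) - (((\z.6) 4) + 9))
step 2: [delta@0] (5 - (((\z.6) 4) + 9))

Answer: delta at 0 : (8 - 3)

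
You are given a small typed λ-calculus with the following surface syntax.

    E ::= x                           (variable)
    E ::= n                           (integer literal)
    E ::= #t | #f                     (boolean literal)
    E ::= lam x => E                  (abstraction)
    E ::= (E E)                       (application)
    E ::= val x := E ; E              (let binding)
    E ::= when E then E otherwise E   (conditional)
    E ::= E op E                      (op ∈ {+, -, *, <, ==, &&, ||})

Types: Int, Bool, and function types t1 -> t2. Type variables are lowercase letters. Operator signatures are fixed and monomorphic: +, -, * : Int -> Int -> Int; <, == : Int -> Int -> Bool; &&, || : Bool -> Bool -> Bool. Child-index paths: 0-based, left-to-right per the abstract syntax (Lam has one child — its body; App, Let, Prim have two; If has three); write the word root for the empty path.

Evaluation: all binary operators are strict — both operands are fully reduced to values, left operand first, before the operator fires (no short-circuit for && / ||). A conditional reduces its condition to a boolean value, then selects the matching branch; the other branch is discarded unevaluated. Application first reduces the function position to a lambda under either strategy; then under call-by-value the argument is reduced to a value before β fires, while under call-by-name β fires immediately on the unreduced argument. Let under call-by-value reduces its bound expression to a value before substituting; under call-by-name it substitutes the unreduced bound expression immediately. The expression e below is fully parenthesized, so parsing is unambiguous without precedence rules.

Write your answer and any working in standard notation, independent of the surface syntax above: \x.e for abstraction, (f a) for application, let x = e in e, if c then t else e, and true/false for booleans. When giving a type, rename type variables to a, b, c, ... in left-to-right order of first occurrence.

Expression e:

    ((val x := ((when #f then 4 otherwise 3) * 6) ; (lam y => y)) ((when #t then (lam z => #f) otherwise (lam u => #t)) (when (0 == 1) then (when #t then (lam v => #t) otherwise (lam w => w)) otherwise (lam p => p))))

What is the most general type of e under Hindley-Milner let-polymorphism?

Answer: Bool

Working:
  unify Bool ~ Bool
  unify Int ~ Int
  unify Int ~ Int
  unify Int ~ Int
let x : Int
y : a
\y._ : a -> a
  unify Bool ~ Bool
\z._ : b -> Bool
\u._ : c -> Bool
  unify b -> Bool ~ c -> Bool
  unify b ~ c
  unify Bool ~ Bool
  unify Int ~ Int
  unify Int ~ Int
  unify Bool ~ Bool
  unify Bool ~ Bool
\v._ : d -> Bool
w : e
\w._ : e -> e
  unify d -> Bool ~ e -> e
  unify d ~ e
  unify Bool ~ e
p : f
\p._ : f -> f
  unify Bool -> Bool ~ f -> f
  unify Bool ~ f
  unify Bool ~ Bool
  unify c -> Bool ~ (Bool -> Bool) -> g
  unify c ~ Bool -> Bool
  unify Bool ~ g
_ _ : Bool
  unify a -> a ~ Bool -> h
  unify a ~ Bool
  unify Bool ~ h
_ _ : Bool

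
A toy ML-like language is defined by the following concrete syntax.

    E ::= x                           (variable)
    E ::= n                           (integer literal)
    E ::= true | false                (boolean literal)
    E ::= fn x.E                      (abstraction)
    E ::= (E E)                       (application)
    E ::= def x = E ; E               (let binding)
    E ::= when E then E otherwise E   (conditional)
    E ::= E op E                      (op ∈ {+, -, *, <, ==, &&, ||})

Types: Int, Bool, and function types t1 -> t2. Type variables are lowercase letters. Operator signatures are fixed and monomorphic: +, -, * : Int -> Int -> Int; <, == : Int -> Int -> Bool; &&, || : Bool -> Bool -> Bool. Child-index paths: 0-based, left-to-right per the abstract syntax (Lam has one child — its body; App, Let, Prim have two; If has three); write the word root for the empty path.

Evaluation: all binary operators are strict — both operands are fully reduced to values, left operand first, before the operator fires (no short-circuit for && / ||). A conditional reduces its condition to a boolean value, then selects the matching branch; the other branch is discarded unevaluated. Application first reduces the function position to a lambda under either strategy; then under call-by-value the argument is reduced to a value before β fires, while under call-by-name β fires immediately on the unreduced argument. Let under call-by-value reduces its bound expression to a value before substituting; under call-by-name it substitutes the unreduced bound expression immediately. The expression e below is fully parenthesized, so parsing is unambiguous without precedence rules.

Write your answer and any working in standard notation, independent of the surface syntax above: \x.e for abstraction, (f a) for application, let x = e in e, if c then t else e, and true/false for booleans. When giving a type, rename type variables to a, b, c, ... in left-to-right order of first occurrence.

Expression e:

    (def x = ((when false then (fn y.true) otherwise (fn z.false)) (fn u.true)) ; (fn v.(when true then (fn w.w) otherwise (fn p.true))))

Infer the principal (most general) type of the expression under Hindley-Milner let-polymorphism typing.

Answer: a -> Bool -> Bool

Trace:
  unify Bool ~ Bool
\y._ : a -> Bool
\z._ : b -> Bool
  unify a -> Bool ~ b -> Bool
  unify a ~ b
  unify Bool ~ Bool
\u._ : c -> Bool
  unify b -> Bool ~ (c -> Bool) -> d
  unify b ~ c -> Bool
  unify Bool ~ d
_ _ : Bool
let x : Bool
  unify Bool ~ Bool
w : f
\w._ : f -> f
\p._ : g -> Bool
  unify f -> f ~ g -> Bool
  unify f ~ g
  unify g ~ Bool
\v._ : e -> Bool -> Bool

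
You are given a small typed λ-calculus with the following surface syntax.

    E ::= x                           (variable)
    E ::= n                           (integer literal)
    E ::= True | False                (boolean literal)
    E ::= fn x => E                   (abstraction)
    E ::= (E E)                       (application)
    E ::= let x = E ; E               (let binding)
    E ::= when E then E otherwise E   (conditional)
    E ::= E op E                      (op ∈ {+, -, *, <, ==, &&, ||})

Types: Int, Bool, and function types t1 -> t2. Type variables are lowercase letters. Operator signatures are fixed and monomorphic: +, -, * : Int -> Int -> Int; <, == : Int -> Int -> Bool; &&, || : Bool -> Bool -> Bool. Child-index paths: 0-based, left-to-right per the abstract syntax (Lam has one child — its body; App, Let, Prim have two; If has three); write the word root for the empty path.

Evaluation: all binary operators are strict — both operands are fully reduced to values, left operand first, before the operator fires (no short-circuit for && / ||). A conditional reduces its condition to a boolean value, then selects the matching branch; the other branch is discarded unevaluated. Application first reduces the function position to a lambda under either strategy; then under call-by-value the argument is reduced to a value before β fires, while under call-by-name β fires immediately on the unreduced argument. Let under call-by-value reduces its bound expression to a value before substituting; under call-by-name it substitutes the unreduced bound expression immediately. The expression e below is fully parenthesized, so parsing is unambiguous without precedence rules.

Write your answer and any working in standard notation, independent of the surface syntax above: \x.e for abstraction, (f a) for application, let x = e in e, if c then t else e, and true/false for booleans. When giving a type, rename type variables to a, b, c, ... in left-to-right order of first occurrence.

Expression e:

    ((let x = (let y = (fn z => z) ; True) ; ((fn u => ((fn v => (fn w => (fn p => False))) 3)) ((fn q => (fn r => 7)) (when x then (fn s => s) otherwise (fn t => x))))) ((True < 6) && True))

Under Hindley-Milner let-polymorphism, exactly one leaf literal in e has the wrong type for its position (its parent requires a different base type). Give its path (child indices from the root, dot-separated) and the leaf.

Answer: 1.0.0 : true

Working:
z : a
\z._ : a -> a
let y : forall. a -> a
let x : Bool
\p._ : e -> Bool
\w._ : d -> e -> Bool
\v._ : c -> d -> e -> Bool
  unify c -> d -> e -> Bool ~ Int -> f
  unify c ~ Int
  unify d -> e -> Bool ~ f
_ _ : d -> e -> Bool
\u._ : b -> d -> e -> Bool
\r._ : h -> Int
\q._ : g -> h -> Int
x : Bool
  unify Bool ~ Bool
s : i
\s._ : i -> i
x : Bool
\t._ : j -> Bool
  unify i -> i ~ j -> Bool
  unify i ~ j
  unify j ~ Bool
  unify g -> h -> Int ~ (Bool -> Bool) -> k
  unify g ~ Bool -> Bool
  unify h -> Int ~ k
_ _ : h -> Int
  unify b -> d -> e -> Bool ~ (h -> Int) -> l
  unify b ~ h -> Int
  unify d -> e -> Bool ~ l
_ _ : d -> e -> Bool
  unify Bool ~ Int
  FAIL: mismatch Bool ~ Int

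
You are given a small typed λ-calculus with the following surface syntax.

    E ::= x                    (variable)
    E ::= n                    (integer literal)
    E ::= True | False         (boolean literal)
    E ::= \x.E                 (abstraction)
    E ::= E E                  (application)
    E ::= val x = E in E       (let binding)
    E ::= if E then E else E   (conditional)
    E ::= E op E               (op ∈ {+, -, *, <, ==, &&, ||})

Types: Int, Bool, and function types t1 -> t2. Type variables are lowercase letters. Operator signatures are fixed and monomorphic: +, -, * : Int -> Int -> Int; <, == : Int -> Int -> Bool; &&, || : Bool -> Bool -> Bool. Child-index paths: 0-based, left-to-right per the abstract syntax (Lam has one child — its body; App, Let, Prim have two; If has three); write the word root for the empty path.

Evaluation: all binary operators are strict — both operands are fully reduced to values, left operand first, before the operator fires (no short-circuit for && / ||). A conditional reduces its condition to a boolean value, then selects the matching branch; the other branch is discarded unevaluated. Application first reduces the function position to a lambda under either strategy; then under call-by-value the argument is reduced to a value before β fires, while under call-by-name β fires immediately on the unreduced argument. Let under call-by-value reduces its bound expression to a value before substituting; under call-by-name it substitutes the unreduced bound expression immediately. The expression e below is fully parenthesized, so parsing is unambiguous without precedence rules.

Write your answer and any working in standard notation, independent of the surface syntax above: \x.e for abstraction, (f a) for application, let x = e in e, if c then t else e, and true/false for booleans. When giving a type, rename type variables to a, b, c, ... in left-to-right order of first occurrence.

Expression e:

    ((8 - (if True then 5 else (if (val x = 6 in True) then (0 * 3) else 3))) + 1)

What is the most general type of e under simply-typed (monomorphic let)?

Working:
  unify Int ~ Int
  unify Bool ~ Bool
let x : Int
  unify Bool ~ Bool
  unify Int ~ Int
  unify Int ~ Int
  unify Int ~ Int
  unify Int ~ Int
  unify Int ~ Int
  unify Int ~ Int
  unify Int ~ Int

Answer: Int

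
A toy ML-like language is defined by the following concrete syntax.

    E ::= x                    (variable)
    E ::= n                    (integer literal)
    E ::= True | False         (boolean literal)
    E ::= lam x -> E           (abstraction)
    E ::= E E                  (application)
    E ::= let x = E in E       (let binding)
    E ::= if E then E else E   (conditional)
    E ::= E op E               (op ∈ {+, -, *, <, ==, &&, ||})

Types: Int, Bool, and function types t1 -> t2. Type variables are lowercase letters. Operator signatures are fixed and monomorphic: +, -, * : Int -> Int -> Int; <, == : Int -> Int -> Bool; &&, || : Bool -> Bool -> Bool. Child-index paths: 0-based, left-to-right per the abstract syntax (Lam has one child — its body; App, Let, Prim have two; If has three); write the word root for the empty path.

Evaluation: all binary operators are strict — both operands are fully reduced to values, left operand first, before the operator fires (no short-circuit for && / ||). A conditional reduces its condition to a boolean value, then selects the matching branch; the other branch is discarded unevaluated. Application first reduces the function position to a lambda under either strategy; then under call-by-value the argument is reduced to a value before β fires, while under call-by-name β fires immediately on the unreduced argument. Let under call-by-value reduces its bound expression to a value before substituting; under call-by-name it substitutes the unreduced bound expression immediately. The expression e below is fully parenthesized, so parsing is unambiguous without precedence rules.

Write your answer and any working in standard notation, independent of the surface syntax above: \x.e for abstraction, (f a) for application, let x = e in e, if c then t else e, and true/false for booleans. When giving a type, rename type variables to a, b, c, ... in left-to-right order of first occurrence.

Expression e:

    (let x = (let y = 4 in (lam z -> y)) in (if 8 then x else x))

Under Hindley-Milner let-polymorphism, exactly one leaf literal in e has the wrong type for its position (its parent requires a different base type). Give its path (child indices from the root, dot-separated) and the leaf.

Derivation:
let y : Int
y : Int
\z._ : a -> Int
let x : forall. a -> Int
  unify Int ~ Bool
  FAIL: mismatch Int ~ Bool

Answer: 1.0 : 8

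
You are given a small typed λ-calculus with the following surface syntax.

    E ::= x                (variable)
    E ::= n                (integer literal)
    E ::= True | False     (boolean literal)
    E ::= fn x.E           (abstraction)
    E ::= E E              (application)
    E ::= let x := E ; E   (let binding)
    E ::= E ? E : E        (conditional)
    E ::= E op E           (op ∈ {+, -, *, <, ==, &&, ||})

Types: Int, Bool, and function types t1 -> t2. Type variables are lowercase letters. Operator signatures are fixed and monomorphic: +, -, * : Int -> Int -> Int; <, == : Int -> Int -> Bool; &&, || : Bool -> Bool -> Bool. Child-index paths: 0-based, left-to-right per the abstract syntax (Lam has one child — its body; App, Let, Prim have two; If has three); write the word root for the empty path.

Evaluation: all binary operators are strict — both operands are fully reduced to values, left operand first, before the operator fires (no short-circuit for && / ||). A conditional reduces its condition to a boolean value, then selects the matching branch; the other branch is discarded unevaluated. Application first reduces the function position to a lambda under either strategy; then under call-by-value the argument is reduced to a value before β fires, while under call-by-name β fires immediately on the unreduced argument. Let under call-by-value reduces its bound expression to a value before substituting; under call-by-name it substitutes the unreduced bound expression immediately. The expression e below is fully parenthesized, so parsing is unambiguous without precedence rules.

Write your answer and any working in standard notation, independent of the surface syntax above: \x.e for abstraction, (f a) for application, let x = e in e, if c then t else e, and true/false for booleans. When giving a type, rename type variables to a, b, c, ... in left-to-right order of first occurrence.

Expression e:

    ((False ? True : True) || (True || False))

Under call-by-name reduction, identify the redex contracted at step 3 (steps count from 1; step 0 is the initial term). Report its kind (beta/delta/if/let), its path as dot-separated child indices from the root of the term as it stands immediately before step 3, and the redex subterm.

Answer: delta at root : (true || true)

Derivation:
step 0: ((if false then true else true) || (true || false))
step 1: [if@0] (true || (true || false))
step 2: [delta@1] (true || true)
step 3: [delta@root] true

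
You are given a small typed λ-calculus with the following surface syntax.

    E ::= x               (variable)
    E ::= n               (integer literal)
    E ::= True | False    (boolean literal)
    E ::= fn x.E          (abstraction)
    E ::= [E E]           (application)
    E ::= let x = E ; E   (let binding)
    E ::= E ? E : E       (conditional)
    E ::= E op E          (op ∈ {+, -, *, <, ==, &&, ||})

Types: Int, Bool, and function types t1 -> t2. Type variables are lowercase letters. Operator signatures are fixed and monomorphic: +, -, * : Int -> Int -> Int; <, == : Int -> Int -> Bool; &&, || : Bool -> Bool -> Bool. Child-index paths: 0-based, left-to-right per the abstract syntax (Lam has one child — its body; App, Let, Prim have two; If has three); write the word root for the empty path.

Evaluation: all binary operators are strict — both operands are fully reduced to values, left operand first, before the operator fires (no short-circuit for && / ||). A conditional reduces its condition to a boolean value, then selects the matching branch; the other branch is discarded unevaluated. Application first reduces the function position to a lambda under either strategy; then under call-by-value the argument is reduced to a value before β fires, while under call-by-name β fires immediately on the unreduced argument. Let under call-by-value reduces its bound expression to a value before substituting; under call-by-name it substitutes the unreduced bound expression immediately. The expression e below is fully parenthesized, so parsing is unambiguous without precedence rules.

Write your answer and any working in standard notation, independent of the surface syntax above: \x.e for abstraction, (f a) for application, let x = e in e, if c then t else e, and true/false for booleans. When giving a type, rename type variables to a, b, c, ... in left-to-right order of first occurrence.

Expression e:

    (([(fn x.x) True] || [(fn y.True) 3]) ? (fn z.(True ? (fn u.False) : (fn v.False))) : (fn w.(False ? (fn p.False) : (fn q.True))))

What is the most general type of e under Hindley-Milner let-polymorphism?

Answer: a -> b -> Bool

Trace:
x : a
\x._ : a -> a
  unify a -> a ~ Bool -> b
  unify a ~ Bool
  unify Bool ~ b
_ _ : Bool
  unify Bool ~ Bool
\y._ : c -> Bool
  unify c -> Bool ~ Int -> d
  unify c ~ Int
  unify Bool ~ d
_ _ : Bool
  unify Bool ~ Bool
  unify Bool ~ Bool
  unify Bool ~ Bool
\u._ : f -> Bool
\v._ : g -> Bool
  unify f -> Bool ~ g -> Bool
  unify f ~ g
  unify Bool ~ Bool
\z._ : e -> g -> Bool
  unify Bool ~ Bool
\p._ : i -> Bool
\q._ : j -> Bool
  unify i -> Bool ~ j -> Bool
  unify i ~ j
  unify Bool ~ Bool
\w._ : h -> j -> Bool
  unify e -> g -> Bool ~ h -> j -> Bool
  unify e ~ h
  unify g -> Bool ~ j -> Bool
  unify g ~ j
  unify Bool ~ Bool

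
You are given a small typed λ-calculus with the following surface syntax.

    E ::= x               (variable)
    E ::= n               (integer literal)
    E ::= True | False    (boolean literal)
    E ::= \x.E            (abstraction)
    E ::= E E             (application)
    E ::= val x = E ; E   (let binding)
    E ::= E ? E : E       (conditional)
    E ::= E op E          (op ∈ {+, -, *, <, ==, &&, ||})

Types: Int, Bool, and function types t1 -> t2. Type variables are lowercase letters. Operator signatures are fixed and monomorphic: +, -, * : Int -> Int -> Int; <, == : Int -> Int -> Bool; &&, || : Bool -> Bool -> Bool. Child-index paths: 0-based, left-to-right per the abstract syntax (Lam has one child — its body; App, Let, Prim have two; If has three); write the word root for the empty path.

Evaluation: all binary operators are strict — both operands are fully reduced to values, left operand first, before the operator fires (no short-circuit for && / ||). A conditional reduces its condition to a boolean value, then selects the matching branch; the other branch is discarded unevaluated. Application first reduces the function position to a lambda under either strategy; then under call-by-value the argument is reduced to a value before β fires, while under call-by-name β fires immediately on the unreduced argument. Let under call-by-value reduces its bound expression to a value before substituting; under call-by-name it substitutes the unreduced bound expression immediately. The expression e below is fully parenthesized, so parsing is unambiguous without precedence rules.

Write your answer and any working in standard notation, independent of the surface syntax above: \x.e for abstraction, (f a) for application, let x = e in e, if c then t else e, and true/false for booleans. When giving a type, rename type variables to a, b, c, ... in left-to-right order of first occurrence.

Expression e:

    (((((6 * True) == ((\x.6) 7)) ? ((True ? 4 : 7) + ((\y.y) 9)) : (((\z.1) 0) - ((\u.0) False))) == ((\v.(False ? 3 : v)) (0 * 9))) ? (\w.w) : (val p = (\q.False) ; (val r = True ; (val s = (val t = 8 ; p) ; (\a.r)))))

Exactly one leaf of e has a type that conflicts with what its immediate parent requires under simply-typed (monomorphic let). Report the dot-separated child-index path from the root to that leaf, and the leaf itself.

Working:
  unify Int ~ Int
  unify Bool ~ Int
  FAIL: mismatch Bool ~ Int

Answer: 0.0.0.0.1 : true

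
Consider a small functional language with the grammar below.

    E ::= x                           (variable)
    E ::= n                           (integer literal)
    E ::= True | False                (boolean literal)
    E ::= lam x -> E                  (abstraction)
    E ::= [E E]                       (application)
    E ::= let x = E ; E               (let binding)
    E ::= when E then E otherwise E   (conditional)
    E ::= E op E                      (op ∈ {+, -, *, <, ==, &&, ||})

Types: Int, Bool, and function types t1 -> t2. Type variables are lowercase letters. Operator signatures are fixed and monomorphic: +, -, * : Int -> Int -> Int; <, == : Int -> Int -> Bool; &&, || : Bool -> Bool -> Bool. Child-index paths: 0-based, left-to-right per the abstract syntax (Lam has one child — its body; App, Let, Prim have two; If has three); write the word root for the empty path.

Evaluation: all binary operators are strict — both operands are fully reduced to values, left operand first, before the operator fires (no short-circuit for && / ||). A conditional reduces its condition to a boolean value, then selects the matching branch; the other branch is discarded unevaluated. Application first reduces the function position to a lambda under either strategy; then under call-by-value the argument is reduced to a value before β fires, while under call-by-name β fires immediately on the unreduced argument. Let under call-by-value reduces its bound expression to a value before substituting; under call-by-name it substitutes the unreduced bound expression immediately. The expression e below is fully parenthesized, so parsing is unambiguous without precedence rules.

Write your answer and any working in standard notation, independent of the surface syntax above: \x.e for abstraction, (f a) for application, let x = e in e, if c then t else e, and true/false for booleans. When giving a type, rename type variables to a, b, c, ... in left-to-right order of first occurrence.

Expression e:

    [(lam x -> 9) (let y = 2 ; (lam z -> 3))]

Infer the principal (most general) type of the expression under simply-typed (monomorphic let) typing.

Answer: Int

Working:
\x._ : a -> Int
let y : Int
\z._ : b -> Int
  unify a -> Int ~ (b -> Int) -> c
  unify a ~ b -> Int
  unify Int ~ c
_ _ : Int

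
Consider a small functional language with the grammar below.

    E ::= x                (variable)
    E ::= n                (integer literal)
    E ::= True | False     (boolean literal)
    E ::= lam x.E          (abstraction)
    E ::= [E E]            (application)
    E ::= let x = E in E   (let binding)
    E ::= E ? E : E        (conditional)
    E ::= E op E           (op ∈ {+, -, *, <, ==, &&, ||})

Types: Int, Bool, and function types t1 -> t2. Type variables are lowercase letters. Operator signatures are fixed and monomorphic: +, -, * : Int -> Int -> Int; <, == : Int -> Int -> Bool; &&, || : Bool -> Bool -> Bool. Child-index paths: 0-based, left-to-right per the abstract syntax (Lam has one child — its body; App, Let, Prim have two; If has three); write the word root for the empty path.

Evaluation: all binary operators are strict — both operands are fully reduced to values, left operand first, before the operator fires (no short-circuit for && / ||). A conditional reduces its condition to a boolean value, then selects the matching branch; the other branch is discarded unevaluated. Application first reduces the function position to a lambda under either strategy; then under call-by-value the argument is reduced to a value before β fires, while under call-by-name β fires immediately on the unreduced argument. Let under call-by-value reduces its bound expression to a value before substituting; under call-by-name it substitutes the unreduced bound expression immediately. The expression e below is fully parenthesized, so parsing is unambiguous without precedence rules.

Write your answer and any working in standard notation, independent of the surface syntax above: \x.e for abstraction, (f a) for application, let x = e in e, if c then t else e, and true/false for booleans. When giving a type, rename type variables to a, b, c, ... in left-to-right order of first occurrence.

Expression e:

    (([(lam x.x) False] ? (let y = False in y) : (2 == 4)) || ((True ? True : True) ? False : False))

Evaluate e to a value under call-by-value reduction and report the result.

Answer: false

Working:
step 0: ((if ((\x.x) false) then (let y = false in y) else (2 == 4)) || (if (if true then true else true) then false else false))
step 1: [beta@0.0] ((if false then (let y = false in y) else (2 == 4)) || (if (if true then true else true) then false else false))
step 2: [if@0] ((2 == 4) || (if (if true then true else true) then false else false))
step 3: [delta@0] (false || (if (if true then true else true) then false else false))
step 4: [if@1.0] (false || (if true then false else false))
step 5: [if@1] (false || false)
step 6: [delta@root] false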